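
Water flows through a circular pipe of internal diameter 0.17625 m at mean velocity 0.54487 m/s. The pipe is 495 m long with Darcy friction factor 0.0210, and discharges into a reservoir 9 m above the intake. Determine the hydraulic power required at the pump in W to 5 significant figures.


Approach: apply continuity + Darcy-Weisbach + hydraulic power, Q = A*v; hf = f*(L/D)*(v^2/(2g)); H = static + hf; P = rho*g*Q*H.
Step 1 — flow rate (continuity, Q = A*v):
  A = pi*(0.17625/2)^2 = 0.02439766 m^2
  Q = 0.02439766 * 0.54487 = 0.01329355 m^3/s
Step 2 — friction head loss (Darcy-Weisbach):
  hf = 0.0210 * (495/0.17625) * (0.54487^2 / (2*9.81))
  hf = 0.8924464 m
Step 3 — total head: H = 9 + 0.8924464 = 9.892446 m
Step 4 — hydraulic power (P = rho*g*Q*H):
  P = 1000 * 9.81 * 0.01329355 * 9.892446 = 1290.1 W
Therefore the hydraulic power required at the pump = 1290.1 W.


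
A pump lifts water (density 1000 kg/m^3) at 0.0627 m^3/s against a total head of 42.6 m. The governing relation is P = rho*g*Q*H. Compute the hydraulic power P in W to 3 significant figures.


P = 1000 * 9.81 * 0.0627 * 42.6 = 26200 W
Therefore the hydraulic power P = 26200 W.


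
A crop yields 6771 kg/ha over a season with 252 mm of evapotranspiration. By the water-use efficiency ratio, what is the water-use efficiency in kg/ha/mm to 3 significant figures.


Approach: apply the water-use efficiency ratio, WUE = yield/ET.
WUE = 6771 / 252 = 26.9 kg/ha/mm
Therefore the water-use efficiency = 26.9 kg/ha/mm.


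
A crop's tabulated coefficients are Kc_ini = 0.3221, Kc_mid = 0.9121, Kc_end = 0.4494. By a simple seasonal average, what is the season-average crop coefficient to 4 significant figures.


Approach: apply a simple seasonal average, Kc_avg = (Kc_ini + Kc_mid + Kc_end)/3.
Kc_avg = (0.3221 + 0.9121 + 0.4494)/3 = 0.5612
Therefore the season-average crop coefficient = 0.5612.


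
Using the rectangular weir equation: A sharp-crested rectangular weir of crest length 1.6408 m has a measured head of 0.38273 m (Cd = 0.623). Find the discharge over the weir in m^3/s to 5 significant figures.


Approach: apply the rectangular weir equation, Q = (2/3)*Cd*L*sqrt(2g)*H^1.5.
Q = (2/3)*0.623*1.6408*sqrt(2*9.81)*0.38273^1.5 = 0.71473 m^3/s
Therefore the discharge over the weir = 0.71473 m^3/s.


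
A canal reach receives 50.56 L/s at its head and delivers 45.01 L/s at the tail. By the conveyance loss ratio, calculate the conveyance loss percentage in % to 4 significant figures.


Approach: apply the conveyance loss ratio, loss% = ((Q_head - Q_tail)/Q_head)*100.
loss = ((50.56 - 45.01)/50.56)*100 = 10.98 %
Therefore the conveyance loss percentage = 10.98 %.


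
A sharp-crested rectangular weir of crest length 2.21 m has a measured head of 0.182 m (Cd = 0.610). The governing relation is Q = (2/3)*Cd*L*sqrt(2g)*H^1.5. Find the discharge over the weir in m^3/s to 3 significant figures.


Q = (2/3)*0.610*2.21*sqrt(2*9.81)*0.182^1.5 = 0.309 m^3/s
Therefore the discharge over the weir = 0.309 m^3/s.


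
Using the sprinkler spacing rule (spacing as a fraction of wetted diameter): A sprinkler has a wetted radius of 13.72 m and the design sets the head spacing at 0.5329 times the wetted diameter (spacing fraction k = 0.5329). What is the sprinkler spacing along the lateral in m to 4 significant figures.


Approach: apply the sprinkler spacing rule (spacing as a fraction of wetted diameter), S = k*(2*R).
S = 0.5329 * (2 * 13.72) = 14.62 m
Therefore the sprinkler spacing along the lateral = 14.62 m.


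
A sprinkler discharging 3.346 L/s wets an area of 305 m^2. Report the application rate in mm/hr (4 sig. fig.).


Approach: apply the application rate relation, rate = (Q/A)*3600.
rate = (3.346 / 305) * 3600 = 39.49 mm/hr
Therefore the application rate = 39.49 mm/hr.


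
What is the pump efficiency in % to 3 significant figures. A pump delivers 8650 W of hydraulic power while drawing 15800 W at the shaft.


Approach: apply the efficiency ratio, eta = (P_out/P_in)*100.
eta = (8650 / 15800) * 100 = 54.7 %
Therefore the pump efficiency = 54.7 %.


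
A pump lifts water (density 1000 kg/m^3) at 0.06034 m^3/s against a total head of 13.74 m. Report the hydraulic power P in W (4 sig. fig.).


Approach: apply the hydraulic power relation, P = rho*g*Q*H.
P = 1000 * 9.81 * 0.06034 * 13.74 = 8133 W
Therefore the hydraulic power P = 8133 W.


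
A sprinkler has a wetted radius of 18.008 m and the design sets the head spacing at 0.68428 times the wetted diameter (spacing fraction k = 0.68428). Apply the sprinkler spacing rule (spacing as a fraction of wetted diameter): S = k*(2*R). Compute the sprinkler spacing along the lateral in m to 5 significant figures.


S = 0.68428 * (2 * 18.008) = 24.645 m
Therefore the sprinkler spacing along the lateral = 24.645 m.


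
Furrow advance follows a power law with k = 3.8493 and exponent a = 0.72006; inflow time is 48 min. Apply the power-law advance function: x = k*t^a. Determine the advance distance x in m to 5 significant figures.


x = 3.8493 * 48^0.72006 = 62.514 m
Therefore the advance distance x = 62.514 m.


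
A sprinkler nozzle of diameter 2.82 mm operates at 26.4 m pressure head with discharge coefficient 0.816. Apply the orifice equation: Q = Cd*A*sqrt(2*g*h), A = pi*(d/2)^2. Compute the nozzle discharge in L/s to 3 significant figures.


A = pi*(2.82e-3/2)^2 = 6.2458e-06 m^2
Q = 0.816 * 6.2458e-06 * sqrt(2*9.81*26.4) * 1000 = 0.116 L/s
Therefore the nozzle discharge = 0.116 L/s.


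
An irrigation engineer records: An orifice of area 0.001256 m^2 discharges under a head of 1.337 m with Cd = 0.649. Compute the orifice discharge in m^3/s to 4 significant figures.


Approach: apply the orifice equation, Q = Cd*A*sqrt(2*g*h).
Q = 0.649 * 0.001256 * sqrt(2*9.81*1.337) = 0.004175 m^3/s
Therefore the orifice discharge = 0.004175 m^3/s.


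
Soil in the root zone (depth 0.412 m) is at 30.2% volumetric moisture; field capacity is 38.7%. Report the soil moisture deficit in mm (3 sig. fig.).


Approach: apply the soil moisture deficit relation, SMD = (FC - theta)/100 * depth * 1000.
SMD = (38.7 - 30.2)/100 * 0.412 * 1000 = 35.0 mm
Therefore the soil moisture deficit = 35.0 mm.


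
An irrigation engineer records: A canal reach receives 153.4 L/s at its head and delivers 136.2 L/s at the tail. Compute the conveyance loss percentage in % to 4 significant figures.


Approach: apply the conveyance loss ratio, loss% = ((Q_head - Q_tail)/Q_head)*100.
loss = ((153.4 - 136.2)/153.4)*100 = 11.21 %
Therefore the conveyance loss percentage = 11.21 %.


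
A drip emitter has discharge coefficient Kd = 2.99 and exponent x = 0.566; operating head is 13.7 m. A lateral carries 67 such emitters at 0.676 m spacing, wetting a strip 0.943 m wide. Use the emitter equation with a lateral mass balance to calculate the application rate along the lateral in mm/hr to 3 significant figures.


Approach: apply the emitter equation with a lateral mass balance, q = Kd*h^x; Q = n*q; rate = Q/(n*spacing*width).
Step 1 — single emitter flow (q = Kd*h^x):
  q = 2.99 * 13.7^0.566 = 13.154 L/hr
Step 2 — total lateral flow: Q = 67 * 13.154 = 881.31 L/hr
Step 3 — wetted area: A = 67 * 0.676 * 0.943 = 42.710 m^2
Step 4 — application rate: Q/A = 881.31/42.710 = 20.6 mm/hr
Therefore the application rate along the lateral = 20.6 mm/hr.


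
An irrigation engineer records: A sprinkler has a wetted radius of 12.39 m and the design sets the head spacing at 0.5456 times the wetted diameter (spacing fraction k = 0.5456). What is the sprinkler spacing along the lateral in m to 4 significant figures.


Approach: apply the sprinkler spacing rule (spacing as a fraction of wetted diameter), S = k*(2*R).
S = 0.5456 * (2 * 12.39) = 13.52 m
Therefore the sprinkler spacing along the lateral = 13.52 m.


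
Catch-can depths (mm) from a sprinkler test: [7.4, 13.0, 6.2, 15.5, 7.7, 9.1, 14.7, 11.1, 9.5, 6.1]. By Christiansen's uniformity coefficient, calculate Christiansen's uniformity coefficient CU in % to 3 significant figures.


Approach: apply Christiansen's uniformity coefficient, CU = (1 - mean_abs_deviation/mean)*100.
mean = 10.030 mm
mean |d_i - mean| = 2.8360 mm
CU = (1 - 2.8360/10.030)*100 = 71.7 %
Therefore Christiansen's uniformity coefficient CU = 71.7 %.


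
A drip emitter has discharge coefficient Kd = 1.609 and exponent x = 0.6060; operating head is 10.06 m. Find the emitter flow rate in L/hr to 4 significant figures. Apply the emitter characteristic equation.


Approach: apply the emitter characteristic equation, q = Kd * h^x.
q = 1.609 * 10.06^0.6060 = 6.518 L/hr
Therefore the emitter flow rate = 6.518 L/hr.


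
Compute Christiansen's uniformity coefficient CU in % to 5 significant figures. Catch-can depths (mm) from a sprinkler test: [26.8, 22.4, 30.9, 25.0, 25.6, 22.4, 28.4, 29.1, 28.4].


Approach: apply Christiansen's uniformity coefficient, CU = (1 - mean_abs_deviation/mean)*100.
mean = 26.55556 mm
mean |d_i - mean| = 2.404938 mm
CU = (1 - 2.404938/26.55556)*100 = 90.944 %
Therefore Christiansen's uniformity coefficient CU = 90.944 %.


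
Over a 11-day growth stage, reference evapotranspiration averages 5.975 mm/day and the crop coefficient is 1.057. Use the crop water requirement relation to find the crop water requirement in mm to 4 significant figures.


Approach: apply the crop water requirement relation, CWR = ET0 * Kc * days.
CWR = 5.975 * 1.057 * 11 = 69.47 mm
Therefore the crop water requirement = 69.47 mm.


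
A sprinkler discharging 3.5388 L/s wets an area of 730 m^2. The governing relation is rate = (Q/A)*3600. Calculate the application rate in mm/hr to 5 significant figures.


rate = (3.5388 / 730) * 3600 = 17.452 mm/hr
Therefore the application rate = 17.452 mm/hr.


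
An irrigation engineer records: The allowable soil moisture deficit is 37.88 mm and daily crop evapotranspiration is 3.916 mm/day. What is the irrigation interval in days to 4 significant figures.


Approach: apply the irrigation interval relation, interval = SMD / ETc.
interval = 37.88 / 3.916 = 9.673 days
Therefore the irrigation interval = 9.673 days.


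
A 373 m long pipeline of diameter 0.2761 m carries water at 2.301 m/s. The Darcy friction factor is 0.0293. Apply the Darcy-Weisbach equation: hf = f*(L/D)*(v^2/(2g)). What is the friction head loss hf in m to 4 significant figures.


hf = 0.0293 * (373/0.2761) * (2.301^2 / (2*9.81))
hf = 10.68 m
Therefore the friction head loss hf = 10.68 m.


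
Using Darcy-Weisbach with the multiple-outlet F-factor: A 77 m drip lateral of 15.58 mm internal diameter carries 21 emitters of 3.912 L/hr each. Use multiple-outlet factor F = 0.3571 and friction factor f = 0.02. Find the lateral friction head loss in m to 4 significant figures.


Approach: apply Darcy-Weisbach with the multiple-outlet F-factor, Q = n*q/(3600*1000) m^3/s; v = Q/A; hf = F*f*(L/D)*(v^2/(2g)).
Q = 21*3.912/(3600*1000) = 2.28200e-05 m^3/s
A = pi*(15.58e-3/2)^2 = 1.90645e-04 m^2, so v = Q/A = 0.119699 m/s
hf = 0.3571*0.02*(77/0.01558)*(0.119699^2/(2*9.81)) = 0.02578 m
Therefore the lateral friction head loss = 0.02578 m.


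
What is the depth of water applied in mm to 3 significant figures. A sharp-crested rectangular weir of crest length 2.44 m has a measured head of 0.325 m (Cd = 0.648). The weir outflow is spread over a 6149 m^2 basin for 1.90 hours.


Approach: apply the rectangular weir equation with a volume-to-depth conversion, Q = (2/3)*Cd*L*sqrt(2g)*H^1.5; d = Q*t/A * 1000.
Step 1 — weir discharge:
  Q = (2/3)*0.648*2.44*sqrt(2*9.81)*0.325^1.5 = 0.86506 m^3/s
Step 2 — volume: V = 0.86506 * 1.90*3600 = 5917.0 m^3
Step 3 — depth: d = V/A * 1000 = 5917.0/6149 * 1000 = 962 mm
Therefore the depth of water applied = 962 mm.


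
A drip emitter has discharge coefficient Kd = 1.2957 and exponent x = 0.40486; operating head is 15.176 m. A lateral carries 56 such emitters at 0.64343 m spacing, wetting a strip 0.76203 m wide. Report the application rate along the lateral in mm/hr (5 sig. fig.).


Approach: apply the emitter equation with a lateral mass balance, q = Kd*h^x; Q = n*q; rate = Q/(n*spacing*width).
Step 1 — single emitter flow (q = Kd*h^x):
  q = 1.2957 * 15.176^0.40486 = 3.896797 L/hr
Step 2 — total lateral flow: Q = 56 * 3.896797 = 218.2206 L/hr
Step 3 — wetted area: A = 56 * 0.64343 * 0.76203 = 27.45753 m^2
Step 4 — application rate: Q/A = 218.2206/27.45753 = 7.9476 mm/hr
Therefore the application rate along the lateral = 7.9476 mm/hr.


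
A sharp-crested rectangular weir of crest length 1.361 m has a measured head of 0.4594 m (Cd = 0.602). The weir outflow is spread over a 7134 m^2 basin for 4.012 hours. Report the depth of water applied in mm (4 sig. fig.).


Approach: apply the rectangular weir equation with a volume-to-depth conversion, Q = (2/3)*Cd*L*sqrt(2g)*H^1.5; d = Q*t/A * 1000.
Step 1 — weir discharge:
  Q = (2/3)*0.602*1.361*sqrt(2*9.81)*0.4594^1.5 = 0.753354 m^3/s
Step 2 — volume: V = 0.753354 * 4.012*3600 = 10880.8 m^3
Step 3 — depth: d = V/A * 1000 = 10880.8/7134 * 1000 = 1525 mm
Therefore the depth of water applied = 1525 mm.


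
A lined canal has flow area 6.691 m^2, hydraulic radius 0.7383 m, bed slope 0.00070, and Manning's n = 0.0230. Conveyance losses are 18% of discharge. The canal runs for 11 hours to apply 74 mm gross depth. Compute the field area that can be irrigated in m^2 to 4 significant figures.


Approach: apply Manning's equation with a conveyance and depth budget, Q = (1/n)*A*R^(2/3)*S^(1/2); Q_field = Q*(1-loss); Area = Q_field*t/(d/1000).
Step 1 — canal discharge (Manning's equation):
  Q = (1/0.0230) * 6.691 * 0.7383^(2/3) * 0.00070^(1/2) = 6.28735 m^3/s
Step 2 — delivered flow: Q_field = 6.28735*(1 - 18/100) = 5.15562 m^3/s
Step 3 — volume delivered: V = 5.15562 * 11*3600 = 204163 m^3
Step 4 — area served: A = V / (depth/1000) = 204163 / 0.074 = 2759000 m^2
Therefore the field area that can be irrigated = 2759000 m^2.


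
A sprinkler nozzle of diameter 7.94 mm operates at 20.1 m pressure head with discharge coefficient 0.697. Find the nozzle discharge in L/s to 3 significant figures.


Approach: apply the orifice equation, Q = Cd*A*sqrt(2*g*h), A = pi*(d/2)^2.
A = pi*(7.94e-3/2)^2 = 4.9514e-05 m^2
Q = 0.697 * 4.9514e-05 * sqrt(2*9.81*20.1) * 1000 = 0.685 L/s
Therefore the nozzle discharge = 0.685 L/s.


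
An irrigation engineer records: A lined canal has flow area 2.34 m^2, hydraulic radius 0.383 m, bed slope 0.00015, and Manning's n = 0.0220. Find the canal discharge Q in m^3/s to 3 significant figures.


Approach: apply Manning's equation, Q = (1/n)*A*R^(2/3)*S^(1/2).
Q = (1/0.0220) * 2.34 * 0.383^(2/3) * 0.00015^(1/2) = 0.687 m^3/s
Therefore the canal discharge Q = 0.687 m^3/s.


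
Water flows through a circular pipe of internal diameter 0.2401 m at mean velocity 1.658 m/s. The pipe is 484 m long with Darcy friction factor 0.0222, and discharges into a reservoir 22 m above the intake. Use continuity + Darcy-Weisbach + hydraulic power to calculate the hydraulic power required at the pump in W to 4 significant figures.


Approach: apply continuity + Darcy-Weisbach + hydraulic power, Q = A*v; hf = f*(L/D)*(v^2/(2g)); H = static + hf; P = rho*g*Q*H.
Step 1 — flow rate (continuity, Q = A*v):
  A = pi*(0.2401/2)^2 = 0.0452766 m^2
  Q = 0.0452766 * 1.658 = 0.0750687 m^3/s
Step 2 — friction head loss (Darcy-Weisbach):
  hf = 0.0222 * (484/0.2401) * (1.658^2 / (2*9.81))
  hf = 6.27013 m
Step 3 — total head: H = 22 + 6.27013 = 28.2701 m
Step 4 — hydraulic power (P = rho*g*Q*H):
  P = 1000 * 9.81 * 0.0750687 * 28.2701 = 20820 W
Therefore the hydraulic power required at the pump = 20820 W.


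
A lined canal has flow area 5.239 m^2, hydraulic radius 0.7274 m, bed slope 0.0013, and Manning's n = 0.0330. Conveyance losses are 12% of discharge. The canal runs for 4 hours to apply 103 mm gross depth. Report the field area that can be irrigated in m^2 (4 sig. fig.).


Approach: apply Manning's equation with a conveyance and depth budget, Q = (1/n)*A*R^(2/3)*S^(1/2); Q_field = Q*(1-loss); Area = Q_field*t/(d/1000).
Step 1 — canal discharge (Manning's equation):
  Q = (1/0.0330) * 5.239 * 0.7274^(2/3) * 0.0013^(1/2) = 4.62972 m^3/s
Step 2 — delivered flow: Q_field = 4.62972*(1 - 12/100) = 4.07416 m^3/s
Step 3 — volume delivered: V = 4.07416 * 4*3600 = 58667.8 m^3
Step 4 — area served: A = V / (depth/1000) = 58667.8 / 0.103 = 569600 m^2
Therefore the field area that can be irrigated = 569600 m^2.


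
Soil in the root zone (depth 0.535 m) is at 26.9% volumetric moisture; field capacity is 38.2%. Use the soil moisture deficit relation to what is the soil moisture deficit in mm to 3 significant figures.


Approach: apply the soil moisture deficit relation, SMD = (FC - theta)/100 * depth * 1000.
SMD = (38.2 - 26.9)/100 * 0.535 * 1000 = 60.5 mm
Therefore the soil moisture deficit = 60.5 mm.


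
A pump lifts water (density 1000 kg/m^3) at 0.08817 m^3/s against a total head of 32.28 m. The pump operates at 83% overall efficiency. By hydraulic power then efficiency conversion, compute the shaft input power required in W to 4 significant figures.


Approach: apply hydraulic power then efficiency conversion, P = rho*g*Q*H; P_in = P/eta.
Step 1 — hydraulic power (P = rho*g*Q*H):
  P = 1000 * 9.81 * 0.08817 * 32.28 = 27920.5 W
Step 2 — input power: P_in = P/eta = 27920.5 / 0.83 = 33640 W
Therefore the shaft input power required = 33640 W.


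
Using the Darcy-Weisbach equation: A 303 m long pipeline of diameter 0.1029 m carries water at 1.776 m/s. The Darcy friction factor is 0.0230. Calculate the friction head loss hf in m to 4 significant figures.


Approach: apply the Darcy-Weisbach equation, hf = f*(L/D)*(v^2/(2g)).
hf = 0.0230 * (303/0.1029) * (1.776^2 / (2*9.81))
hf = 10.89 m
Therefore the friction head loss hf = 10.89 m.


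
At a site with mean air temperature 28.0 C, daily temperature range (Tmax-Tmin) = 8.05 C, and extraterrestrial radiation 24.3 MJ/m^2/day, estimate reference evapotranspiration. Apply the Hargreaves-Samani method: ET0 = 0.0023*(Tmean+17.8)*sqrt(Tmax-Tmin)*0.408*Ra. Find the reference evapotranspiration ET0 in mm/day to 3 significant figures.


ET0 = 0.0023*(28.0+17.8)*sqrt(8.05)*0.408*24.3 = 2.96 mm/day
Therefore the reference evapotranspiration ET0 = 2.96 mm/day.


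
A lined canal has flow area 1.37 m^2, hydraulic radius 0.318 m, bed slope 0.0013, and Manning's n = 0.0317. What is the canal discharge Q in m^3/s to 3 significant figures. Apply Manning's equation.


Approach: apply Manning's equation, Q = (1/n)*A*R^(2/3)*S^(1/2).
Q = (1/0.0317) * 1.37 * 0.318^(2/3) * 0.0013^(1/2) = 0.726 m^3/s
Therefore the canal discharge Q = 0.726 m^3/s.


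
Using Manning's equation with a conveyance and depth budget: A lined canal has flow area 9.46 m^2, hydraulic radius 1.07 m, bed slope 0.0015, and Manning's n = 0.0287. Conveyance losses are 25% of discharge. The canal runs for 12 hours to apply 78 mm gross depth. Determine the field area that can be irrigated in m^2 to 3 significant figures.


Approach: apply Manning's equation with a conveyance and depth budget, Q = (1/n)*A*R^(2/3)*S^(1/2); Q_field = Q*(1-loss); Area = Q_field*t/(d/1000).
Step 1 — canal discharge (Manning's equation):
  Q = (1/0.0287) * 9.46 * 1.07^(2/3) * 0.0015^(1/2) = 13.355 m^3/s
Step 2 — delivered flow: Q_field = 13.355*(1 - 25/100) = 10.016 m^3/s
Step 3 — volume delivered: V = 10.016 * 12*3600 = 432700 m^3
Step 4 — area served: A = V / (depth/1000) = 432700 / 0.078 = 5550000 m^2
Therefore the field area that can be irrigated = 5550000 m^2.


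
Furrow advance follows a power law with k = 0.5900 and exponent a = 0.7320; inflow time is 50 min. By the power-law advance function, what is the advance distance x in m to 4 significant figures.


Approach: apply the power-law advance function, x = k*t^a.
x = 0.5900 * 50^0.7320 = 10.34 m
Therefore the advance distance x = 10.34 m.


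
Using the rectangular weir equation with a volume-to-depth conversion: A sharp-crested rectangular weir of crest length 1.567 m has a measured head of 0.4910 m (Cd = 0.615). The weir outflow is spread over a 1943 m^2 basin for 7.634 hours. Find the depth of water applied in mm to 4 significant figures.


Approach: apply the rectangular weir equation with a volume-to-depth conversion, Q = (2/3)*Cd*L*sqrt(2g)*H^1.5; d = Q*t/A * 1000.
Step 1 — weir discharge:
  Q = (2/3)*0.615*1.567*sqrt(2*9.81)*0.4910^1.5 = 0.979094 m^3/s
Step 2 — volume: V = 0.979094 * 7.634*3600 = 26907.9 m^3
Step 3 — depth: d = V/A * 1000 = 26907.9/1943 * 1000 = 13850 mm
Therefore the depth of water applied = 13850 mm.


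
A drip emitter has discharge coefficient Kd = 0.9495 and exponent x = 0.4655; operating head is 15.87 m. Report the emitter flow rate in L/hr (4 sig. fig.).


Approach: apply the emitter characteristic equation, q = Kd * h^x.
q = 0.9495 * 15.87^0.4655 = 3.438 L/hr
Therefore the emitter flow rate = 3.438 L/hr.


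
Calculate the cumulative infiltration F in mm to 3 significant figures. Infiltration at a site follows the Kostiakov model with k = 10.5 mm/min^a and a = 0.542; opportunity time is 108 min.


Approach: apply the Kostiakov infiltration equation, F = k*t^a.
F = 10.5 * 108^0.542 = 133 mm
Therefore the cumulative infiltration F = 133 mm.


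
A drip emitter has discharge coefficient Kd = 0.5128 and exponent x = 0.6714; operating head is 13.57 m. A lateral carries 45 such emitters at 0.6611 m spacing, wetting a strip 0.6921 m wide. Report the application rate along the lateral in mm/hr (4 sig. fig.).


Approach: apply the emitter equation with a lateral mass balance, q = Kd*h^x; Q = n*q; rate = Q/(n*spacing*width).
Step 1 — single emitter flow (q = Kd*h^x):
  q = 0.5128 * 13.57^0.6714 = 2.95367 L/hr
Step 2 — total lateral flow: Q = 45 * 2.95367 = 132.915 L/hr
Step 3 — wetted area: A = 45 * 0.6611 * 0.6921 = 20.5896 m^2
Step 4 — application rate: Q/A = 132.915/20.5896 = 6.455 mm/hr
Therefore the application rate along the lateral = 6.455 mm/hr.


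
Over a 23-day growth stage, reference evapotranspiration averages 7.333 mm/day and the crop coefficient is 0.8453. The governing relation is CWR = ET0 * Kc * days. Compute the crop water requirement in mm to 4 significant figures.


CWR = 7.333 * 0.8453 * 23 = 142.6 mm
Therefore the crop water requirement = 142.6 mm.


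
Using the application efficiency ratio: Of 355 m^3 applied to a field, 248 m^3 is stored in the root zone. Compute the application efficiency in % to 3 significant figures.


Approach: apply the application efficiency ratio, Ea = (stored/applied)*100.
Ea = (248/355)*100 = 69.9 %
Therefore the application efficiency = 69.9 %.


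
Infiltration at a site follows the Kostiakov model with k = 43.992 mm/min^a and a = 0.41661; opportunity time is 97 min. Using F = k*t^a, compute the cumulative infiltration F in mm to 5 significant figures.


F = 43.992 * 97^0.41661 = 295.86 mm
Therefore the cumulative infiltration F = 295.86 mm.


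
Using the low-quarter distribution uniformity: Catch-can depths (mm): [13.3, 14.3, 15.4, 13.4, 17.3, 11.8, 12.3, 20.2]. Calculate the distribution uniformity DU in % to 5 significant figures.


Approach: apply the low-quarter distribution uniformity, DU = (mean of lowest quarter of readings / overall mean)*100.
sorted lowest 2 of 8: [11.8, 12.3] -> mean = 12.05000 mm
overall mean = 14.75000 mm
DU = (12.05000/14.75000)*100 = 81.695 %
Therefore the distribution uniformity DU = 81.695 %.


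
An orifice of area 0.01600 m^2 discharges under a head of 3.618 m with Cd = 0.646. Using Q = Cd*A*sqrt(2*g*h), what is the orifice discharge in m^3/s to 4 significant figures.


Q = 0.646 * 0.01600 * sqrt(2*9.81*3.618) = 0.08708 m^3/s
Therefore the orifice discharge = 0.08708 m^3/s.


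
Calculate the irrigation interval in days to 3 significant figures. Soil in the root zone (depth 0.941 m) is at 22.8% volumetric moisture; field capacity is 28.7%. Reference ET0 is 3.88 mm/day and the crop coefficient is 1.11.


Approach: apply soil-water budget scheduling, SMD = (FC-theta)/100*depth*1000; ETc = ET0*Kc; interval = SMD/ETc.
Step 1 — soil moisture deficit:
  SMD = (28.7 - 22.8)/100 * 0.941 * 1000 = 55.519 mm
Step 2 — daily crop ET (ETc = ET0*Kc):
  ETc = 3.88 * 1.11 = 4.3068 mm/day
Step 3 — irrigation interval (SMD/ETc):
  interval = 55.519 / 4.3068 = 12.9 days
Therefore the irrigation interval = 12.9 days.


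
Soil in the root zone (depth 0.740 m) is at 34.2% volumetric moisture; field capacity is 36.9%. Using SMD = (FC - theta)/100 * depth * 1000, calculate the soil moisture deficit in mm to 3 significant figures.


SMD = (36.9 - 34.2)/100 * 0.740 * 1000 = 20.0 mm
Therefore the soil moisture deficit = 20.0 mm.


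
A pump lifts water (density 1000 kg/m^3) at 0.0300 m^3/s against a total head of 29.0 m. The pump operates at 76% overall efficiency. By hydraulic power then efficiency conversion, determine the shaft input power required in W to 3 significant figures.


Approach: apply hydraulic power then efficiency conversion, P = rho*g*Q*H; P_in = P/eta.
Step 1 — hydraulic power (P = rho*g*Q*H):
  P = 1000 * 9.81 * 0.0300 * 29.0 = 8534.7 W
Step 2 — input power: P_in = P/eta = 8534.7 / 0.76 = 11200 W
Therefore the shaft input power required = 11200 W.


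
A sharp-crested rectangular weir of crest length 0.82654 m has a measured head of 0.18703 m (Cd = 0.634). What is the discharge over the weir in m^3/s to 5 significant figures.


Approach: apply the rectangular weir equation, Q = (2/3)*Cd*L*sqrt(2g)*H^1.5.
Q = (2/3)*0.634*0.82654*sqrt(2*9.81)*0.18703^1.5 = 0.12516 m^3/s
Therefore the discharge over the weir = 0.12516 m^3/s.


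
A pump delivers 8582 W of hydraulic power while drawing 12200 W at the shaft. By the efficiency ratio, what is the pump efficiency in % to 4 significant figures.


Approach: apply the efficiency ratio, eta = (P_out/P_in)*100.
eta = (8582 / 12200) * 100 = 70.34 %
Therefore the pump efficiency = 70.34 %.


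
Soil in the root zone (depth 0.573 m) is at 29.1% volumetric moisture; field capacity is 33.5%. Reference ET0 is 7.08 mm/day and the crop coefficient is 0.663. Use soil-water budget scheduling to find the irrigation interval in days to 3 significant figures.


Approach: apply soil-water budget scheduling, SMD = (FC-theta)/100*depth*1000; ETc = ET0*Kc; interval = SMD/ETc.
Step 1 — soil moisture deficit:
  SMD = (33.5 - 29.1)/100 * 0.573 * 1000 = 25.212 mm
Step 2 — daily crop ET (ETc = ET0*Kc):
  ETc = 7.08 * 0.663 = 4.6940 mm/day
Step 3 — irrigation interval (SMD/ETc):
  interval = 25.212 / 4.6940 = 5.37 days
Therefore the irrigation interval = 5.37 days.


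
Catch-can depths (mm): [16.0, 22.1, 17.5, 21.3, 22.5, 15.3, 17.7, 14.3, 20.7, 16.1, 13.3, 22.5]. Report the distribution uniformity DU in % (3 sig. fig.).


Approach: apply the low-quarter distribution uniformity, DU = (mean of lowest quarter of readings / overall mean)*100.
sorted lowest 3 of 12: [13.3, 14.3, 15.3] -> mean = 14.300 mm
overall mean = 18.275 mm
DU = (14.300/18.275)*100 = 78.2 %
Therefore the distribution uniformity DU = 78.2 %.


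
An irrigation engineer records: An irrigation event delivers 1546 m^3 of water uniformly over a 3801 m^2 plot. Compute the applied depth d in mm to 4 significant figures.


Approach: apply depth from volume over area, d = (V/A)*1000.
d = (1546 / 3801) * 1000 = 406.7 mm
Therefore the applied depth d = 406.7 mm.


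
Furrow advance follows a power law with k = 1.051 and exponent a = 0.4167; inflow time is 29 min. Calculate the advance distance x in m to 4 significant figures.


Approach: apply the power-law advance function, x = k*t^a.
x = 1.051 * 29^0.4167 = 4.275 m
Therefore the advance distance x = 4.275 m.


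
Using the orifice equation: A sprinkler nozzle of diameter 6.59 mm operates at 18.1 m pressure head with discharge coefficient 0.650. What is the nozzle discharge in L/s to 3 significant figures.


Approach: apply the orifice equation, Q = Cd*A*sqrt(2*g*h), A = pi*(d/2)^2.
A = pi*(6.59e-3/2)^2 = 3.4108e-05 m^2
Q = 0.650 * 3.4108e-05 * sqrt(2*9.81*18.1) * 1000 = 0.418 L/s
Therefore the nozzle discharge = 0.418 L/s.


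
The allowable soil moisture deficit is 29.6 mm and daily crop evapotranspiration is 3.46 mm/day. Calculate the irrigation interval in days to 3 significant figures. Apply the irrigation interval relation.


Approach: apply the irrigation interval relation, interval = SMD / ETc.
interval = 29.6 / 3.46 = 8.55 days
Therefore the irrigation interval = 8.55 days.


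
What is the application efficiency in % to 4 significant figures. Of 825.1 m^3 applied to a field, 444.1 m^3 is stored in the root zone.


Approach: apply the application efficiency ratio, Ea = (stored/applied)*100.
Ea = (444.1/825.1)*100 = 53.82 %
Therefore the application efficiency = 53.82 %.


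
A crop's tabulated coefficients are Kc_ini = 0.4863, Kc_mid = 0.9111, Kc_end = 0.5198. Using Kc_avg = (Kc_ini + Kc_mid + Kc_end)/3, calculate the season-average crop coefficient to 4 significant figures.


Kc_avg = (0.4863 + 0.9111 + 0.5198)/3 = 0.6391
Therefore the season-average crop coefficient = 0.6391.


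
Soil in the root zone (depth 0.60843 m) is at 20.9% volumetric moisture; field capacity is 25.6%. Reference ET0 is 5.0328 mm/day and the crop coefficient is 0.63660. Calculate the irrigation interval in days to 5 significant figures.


Approach: apply soil-water budget scheduling, SMD = (FC-theta)/100*depth*1000; ETc = ET0*Kc; interval = SMD/ETc.
Step 1 — soil moisture deficit:
  SMD = (25.6 - 20.9)/100 * 0.60843 * 1000 = 28.59621 mm
Step 2 — daily crop ET (ETc = ET0*Kc):
  ETc = 5.0328 * 0.63660 = 3.203880 mm/day
Step 3 — irrigation interval (SMD/ETc):
  interval = 28.59621 / 3.203880 = 8.9255 days
Therefore the irrigation interval = 8.9255 days.


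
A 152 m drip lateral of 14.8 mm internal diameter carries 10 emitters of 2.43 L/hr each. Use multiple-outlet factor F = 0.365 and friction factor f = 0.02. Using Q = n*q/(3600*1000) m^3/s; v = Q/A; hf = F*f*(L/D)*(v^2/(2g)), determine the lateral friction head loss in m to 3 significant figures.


Q = 10*2.43/(3600*1000) = 6.7500e-06 m^3/s
A = pi*(14.8e-3/2)^2 = 1.7203e-04 m^2, so v = Q/A = 0.039237 m/s
hf = 0.365*0.02*(152/0.0148)*(0.039237^2/(2*9.81)) = 0.00588 m
Therefore the lateral friction head loss = 0.00588 m.


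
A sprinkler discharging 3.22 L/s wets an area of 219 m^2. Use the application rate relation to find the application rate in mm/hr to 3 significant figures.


Approach: apply the application rate relation, rate = (Q/A)*3600.
rate = (3.22 / 219) * 3600 = 52.9 mm/hr
Therefore the application rate = 52.9 mm/hr.


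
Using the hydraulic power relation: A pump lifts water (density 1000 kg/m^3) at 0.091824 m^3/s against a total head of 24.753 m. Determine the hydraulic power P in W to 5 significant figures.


Approach: apply the hydraulic power relation, P = rho*g*Q*H.
P = 1000 * 9.81 * 0.091824 * 24.753 = 22297 W
Therefore the hydraulic power P = 22297 W.


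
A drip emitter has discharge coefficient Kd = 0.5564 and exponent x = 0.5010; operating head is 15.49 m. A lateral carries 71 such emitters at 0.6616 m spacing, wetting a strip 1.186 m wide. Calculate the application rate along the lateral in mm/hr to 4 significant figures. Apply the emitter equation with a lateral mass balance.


Approach: apply the emitter equation with a lateral mass balance, q = Kd*h^x; Q = n*q; rate = Q/(n*spacing*width).
Step 1 — single emitter flow (q = Kd*h^x):
  q = 0.5564 * 15.49^0.5010 = 2.19585 L/hr
Step 2 — total lateral flow: Q = 71 * 2.19585 = 155.905 L/hr
Step 3 — wetted area: A = 71 * 0.6616 * 1.186 = 55.7107 m^2
Step 4 — application rate: Q/A = 155.905/55.7107 = 2.798 mm/hr
Therefore the application rate along the lateral = 2.798 mm/hr.


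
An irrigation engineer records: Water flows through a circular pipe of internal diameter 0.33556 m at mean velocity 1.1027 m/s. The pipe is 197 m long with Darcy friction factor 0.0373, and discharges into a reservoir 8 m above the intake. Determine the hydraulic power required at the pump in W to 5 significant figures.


Approach: apply continuity + Darcy-Weisbach + hydraulic power, Q = A*v; hf = f*(L/D)*(v^2/(2g)); H = static + hf; P = rho*g*Q*H.
Step 1 — flow rate (continuity, Q = A*v):
  A = pi*(0.33556/2)^2 = 0.08843624 m^2
  Q = 0.08843624 * 1.1027 = 0.09751864 m^3/s
Step 2 — friction head loss (Darcy-Weisbach):
  hf = 0.0373 * (197/0.33556) * (1.1027^2 / (2*9.81))
  hf = 1.357127 m
Step 3 — total head: H = 8 + 1.357127 = 9.357127 m
Step 4 — hydraulic power (P = rho*g*Q*H):
  P = 1000 * 9.81 * 0.09751864 * 9.357127 = 8951.6 W
Therefore the hydraulic power required at the pump = 8951.6 W.


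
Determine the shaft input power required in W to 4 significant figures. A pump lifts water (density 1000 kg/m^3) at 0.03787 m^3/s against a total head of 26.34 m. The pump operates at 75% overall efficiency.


Approach: apply hydraulic power then efficiency conversion, P = rho*g*Q*H; P_in = P/eta.
Step 1 — hydraulic power (P = rho*g*Q*H):
  P = 1000 * 9.81 * 0.03787 * 26.34 = 9785.43 W
Step 2 — input power: P_in = P/eta = 9785.43 / 0.75 = 13050 W
Therefore the shaft input power required = 13050 W.


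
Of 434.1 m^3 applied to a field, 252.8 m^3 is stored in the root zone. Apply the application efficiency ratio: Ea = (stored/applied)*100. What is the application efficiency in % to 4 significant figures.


Ea = (252.8/434.1)*100 = 58.24 %
Therefore the application efficiency = 58.24 %.


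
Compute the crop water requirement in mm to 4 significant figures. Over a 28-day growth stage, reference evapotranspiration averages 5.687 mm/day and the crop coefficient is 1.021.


Approach: apply the crop water requirement relation, CWR = ET0 * Kc * days.
CWR = 5.687 * 1.021 * 28 = 162.6 mm
Therefore the crop water requirement = 162.6 mm.


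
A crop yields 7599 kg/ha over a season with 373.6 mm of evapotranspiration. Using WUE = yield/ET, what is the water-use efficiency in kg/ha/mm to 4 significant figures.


WUE = 7599 / 373.6 = 20.34 kg/ha/mm
Therefore the water-use efficiency = 20.34 kg/ha/mm.


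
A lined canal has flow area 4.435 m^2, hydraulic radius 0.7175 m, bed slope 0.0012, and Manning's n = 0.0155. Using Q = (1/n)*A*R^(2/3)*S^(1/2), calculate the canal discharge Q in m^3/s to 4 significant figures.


Q = (1/0.0155) * 4.435 * 0.7175^(2/3) * 0.0012^(1/2) = 7.944 m^3/s
Therefore the canal discharge Q = 7.944 m^3/s.


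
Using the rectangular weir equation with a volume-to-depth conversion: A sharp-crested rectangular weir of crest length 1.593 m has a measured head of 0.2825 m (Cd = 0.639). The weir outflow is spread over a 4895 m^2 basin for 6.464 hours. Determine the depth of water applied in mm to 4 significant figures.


Approach: apply the rectangular weir equation with a volume-to-depth conversion, Q = (2/3)*Cd*L*sqrt(2g)*H^1.5; d = Q*t/A * 1000.
Step 1 — weir discharge:
  Q = (2/3)*0.639*1.593*sqrt(2*9.81)*0.2825^1.5 = 0.451339 m^3/s
Step 2 — volume: V = 0.451339 * 6.464*3600 = 10502.8 m^3
Step 3 — depth: d = V/A * 1000 = 10502.8/4895 * 1000 = 2146 mm
Therefore the depth of water applied = 2146 mm.


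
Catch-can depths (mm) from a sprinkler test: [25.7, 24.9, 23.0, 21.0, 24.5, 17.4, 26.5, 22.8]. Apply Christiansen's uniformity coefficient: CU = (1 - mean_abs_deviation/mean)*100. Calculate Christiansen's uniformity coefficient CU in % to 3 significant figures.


mean = 23.225 mm
mean |d_i - mean| = 2.1750 mm
CU = (1 - 2.1750/23.225)*100 = 90.6 %
Therefore Christiansen's uniformity coefficient CU = 90.6 %.


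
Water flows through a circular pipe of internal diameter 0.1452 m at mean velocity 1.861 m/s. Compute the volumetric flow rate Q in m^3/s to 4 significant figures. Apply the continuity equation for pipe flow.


Approach: apply the continuity equation for pipe flow, Q = A * v with A = pi*(D/2)^2.
A = pi*(0.1452/2)^2 = 0.0165586 m^2
Q = 0.0165586 * 1.861 = 0.03082 m^3/s
Therefore the volumetric flow rate Q = 0.03082 m^3/s.


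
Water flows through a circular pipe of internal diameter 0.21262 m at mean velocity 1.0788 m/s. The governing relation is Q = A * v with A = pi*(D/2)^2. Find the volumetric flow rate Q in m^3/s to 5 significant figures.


A = pi*(0.21262/2)^2 = 0.03550570 m^2
Q = 0.03550570 * 1.0788 = 0.038304 m^3/s
Therefore the volumetric flow rate Q = 0.038304 m^3/s.


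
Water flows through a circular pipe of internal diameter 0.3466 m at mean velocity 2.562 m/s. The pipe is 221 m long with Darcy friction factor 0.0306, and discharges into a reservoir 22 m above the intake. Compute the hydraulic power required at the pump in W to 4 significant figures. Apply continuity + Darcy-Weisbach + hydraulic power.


Approach: apply continuity + Darcy-Weisbach + hydraulic power, Q = A*v; hf = f*(L/D)*(v^2/(2g)); H = static + hf; P = rho*g*Q*H.
Step 1 — flow rate (continuity, Q = A*v):
  A = pi*(0.3466/2)^2 = 0.0943511 m^2
  Q = 0.0943511 * 2.562 = 0.241728 m^3/s
Step 2 — friction head loss (Darcy-Weisbach):
  hf = 0.0306 * (221/0.3466) * (2.562^2 / (2*9.81))
  hf = 6.52746 m
Step 3 — total head: H = 22 + 6.52746 = 28.5275 m
Step 4 — hydraulic power (P = rho*g*Q*H):
  P = 1000 * 9.81 * 0.241728 * 28.5275 = 67650 W
Therefore the hydraulic power required at the pump = 67650 W.


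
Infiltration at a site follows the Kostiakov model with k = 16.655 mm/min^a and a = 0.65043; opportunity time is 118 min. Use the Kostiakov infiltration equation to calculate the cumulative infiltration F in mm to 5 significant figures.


Approach: apply the Kostiakov infiltration equation, F = k*t^a.
F = 16.655 * 118^0.65043 = 370.82 mm
Therefore the cumulative infiltration F = 370.82 mm.


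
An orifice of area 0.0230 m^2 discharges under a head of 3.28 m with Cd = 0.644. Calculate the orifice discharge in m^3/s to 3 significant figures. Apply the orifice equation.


Approach: apply the orifice equation, Q = Cd*A*sqrt(2*g*h).
Q = 0.644 * 0.0230 * sqrt(2*9.81*3.28) = 0.119 m^3/s
Therefore the orifice discharge = 0.119 m^3/s.


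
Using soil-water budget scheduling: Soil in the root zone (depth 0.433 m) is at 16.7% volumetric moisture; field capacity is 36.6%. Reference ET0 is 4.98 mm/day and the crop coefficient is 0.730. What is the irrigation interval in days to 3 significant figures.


Approach: apply soil-water budget scheduling, SMD = (FC-theta)/100*depth*1000; ETc = ET0*Kc; interval = SMD/ETc.
Step 1 — soil moisture deficit:
  SMD = (36.6 - 16.7)/100 * 0.433 * 1000 = 86.167 mm
Step 2 — daily crop ET (ETc = ET0*Kc):
  ETc = 4.98 * 0.730 = 3.6354 mm/day
Step 3 — irrigation interval (SMD/ETc):
  interval = 86.167 / 3.6354 = 23.7 days
Therefore the irrigation interval = 23.7 days.


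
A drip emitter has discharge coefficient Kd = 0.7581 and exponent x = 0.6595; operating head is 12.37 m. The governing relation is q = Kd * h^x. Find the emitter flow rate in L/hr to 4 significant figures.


q = 0.7581 * 12.37^0.6595 = 3.982 L/hr
Therefore the emitter flow rate = 3.982 L/hr.


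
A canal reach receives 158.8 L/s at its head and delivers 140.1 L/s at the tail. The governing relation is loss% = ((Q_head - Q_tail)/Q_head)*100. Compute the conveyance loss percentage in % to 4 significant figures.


loss = ((158.8 - 140.1)/158.8)*100 = 11.78 %
Therefore the conveyance loss percentage = 11.78 %.


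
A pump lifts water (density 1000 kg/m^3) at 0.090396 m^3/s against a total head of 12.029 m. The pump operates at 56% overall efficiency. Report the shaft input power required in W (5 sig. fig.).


Approach: apply hydraulic power then efficiency conversion, P = rho*g*Q*H; P_in = P/eta.
Step 1 — hydraulic power (P = rho*g*Q*H):
  P = 1000 * 9.81 * 0.090396 * 12.029 = 10667.13 W
Step 2 — input power: P_in = P/eta = 10667.13 / 0.56 = 19048 W
Therefore the shaft input power required = 19048 W.


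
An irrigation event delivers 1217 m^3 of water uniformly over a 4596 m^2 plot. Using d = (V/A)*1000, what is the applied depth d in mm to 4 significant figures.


d = (1217 / 4596) * 1000 = 264.8 mm
Therefore the applied depth d = 264.8 mm.
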